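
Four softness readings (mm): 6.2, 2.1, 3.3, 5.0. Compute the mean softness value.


Sum = 6.2 + 2.1 + 3.3 + 5.0
Mean = 16.6 / 4 = 4.15 mm


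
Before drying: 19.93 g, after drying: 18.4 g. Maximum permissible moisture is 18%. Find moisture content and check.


Moisture content = 7.7%
Acceptable: Yes

MC = (19.93 - 18.4) / 19.93 x 100 = 7.7%
Maximum: 18%
Acceptable: Yes


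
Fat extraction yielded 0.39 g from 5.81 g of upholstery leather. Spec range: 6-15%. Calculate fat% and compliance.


Fat% = 0.39 / 5.81 x 100 = 6.7%
Spec range: 6-15%
Compliant: Yes


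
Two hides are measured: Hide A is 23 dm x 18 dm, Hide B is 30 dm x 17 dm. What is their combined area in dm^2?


924 dm^2

Hide A area = 23 x 18 = 414 dm^2
Hide B area = 30 x 17 = 510 dm^2
Total = 414 + 510 = 924 dm^2


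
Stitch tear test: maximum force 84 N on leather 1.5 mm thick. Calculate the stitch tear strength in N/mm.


Stitch tear strength = force / thickness
STS = 84 / 1.5 = 56.0 N/mm


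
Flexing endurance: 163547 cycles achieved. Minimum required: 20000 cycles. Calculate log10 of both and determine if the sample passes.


Achieved: log10 = 5.21
Required: log10 = 4.30
Passes: Yes

log10(163547) = 5.21
log10(20000) = 4.30
Passes: Yes


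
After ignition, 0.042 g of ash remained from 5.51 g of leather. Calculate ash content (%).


0.76%

Ash% = 0.042 / 5.51 x 100
Ash% = 0.76%


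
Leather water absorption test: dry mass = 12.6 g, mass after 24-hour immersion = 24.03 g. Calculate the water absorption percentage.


90.7%


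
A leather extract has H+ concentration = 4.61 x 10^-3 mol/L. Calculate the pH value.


pH = 2.34

pH = -log10[H+]
pH = -log10(4.61 x 10^-3) = 2.34


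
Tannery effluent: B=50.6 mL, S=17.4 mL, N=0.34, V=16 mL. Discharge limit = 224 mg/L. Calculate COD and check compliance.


COD = (50.6 - 17.4) x 0.34 x 8000 / 16 = 5644.0 mg/L
Limit: 224 mg/L
Compliant: No


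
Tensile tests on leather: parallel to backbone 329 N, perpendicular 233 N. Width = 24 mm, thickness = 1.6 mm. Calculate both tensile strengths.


Parallel = 8.57 N/mm^2
Perpendicular = 6.07 N/mm^2


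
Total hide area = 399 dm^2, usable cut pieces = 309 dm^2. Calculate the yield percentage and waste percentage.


Yield = 309 / 399 x 100 = 77.4%
Waste = 399 - 309 = 90 dm^2
Waste% = 100 - 77.4 = 22.6%


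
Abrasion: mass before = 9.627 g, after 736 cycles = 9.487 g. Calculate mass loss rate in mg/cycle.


0.190 mg/cycle

Mass loss = 9.627 - 9.487 = 0.140 g
Rate = 0.140 / 736 x 1000 = 0.190 mg/cycle


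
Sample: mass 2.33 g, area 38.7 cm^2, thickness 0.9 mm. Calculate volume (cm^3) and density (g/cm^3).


Volume = 3.483 cm^3
Density = 0.669 g/cm^3

Thickness in cm = 0.9 / 10 = 0.09 cm
Volume = 38.7 x 0.09 = 3.483 cm^3
Density = 2.33 / 3.483 = 0.669 g/cm^3


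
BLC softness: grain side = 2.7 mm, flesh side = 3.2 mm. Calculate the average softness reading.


Average = (2.7 + 3.2) / 2
Average = 2.95 mm


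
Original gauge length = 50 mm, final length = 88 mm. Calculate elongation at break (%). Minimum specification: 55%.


Elongation = 76.0%
Meets spec: Yes


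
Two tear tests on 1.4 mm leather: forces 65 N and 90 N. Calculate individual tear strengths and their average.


Tear 1 = 65 / 1.4 = 46.4 N/mm
Tear 2 = 90 / 1.4 = 64.3 N/mm
Average = (46.4 + 64.3) / 2 = 55.4 N/mm


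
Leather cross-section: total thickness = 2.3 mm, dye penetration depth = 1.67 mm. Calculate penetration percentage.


72.6%

Penetration% = 1.67 / 2.3 x 100
Penetration = 72.6%


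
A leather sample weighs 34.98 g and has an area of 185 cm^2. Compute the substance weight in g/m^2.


1890.8 g/m^2

Substance weight = mass / area x 10000
SW = 34.98 / 185 x 10000
SW = 1890.8 g/m^2


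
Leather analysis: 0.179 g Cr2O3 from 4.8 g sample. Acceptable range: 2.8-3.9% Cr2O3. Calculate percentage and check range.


Cr2O3% = 0.179 / 4.8 x 100 = 3.73%
Acceptable range: 2.8 to 3.9%
Within range: Yes


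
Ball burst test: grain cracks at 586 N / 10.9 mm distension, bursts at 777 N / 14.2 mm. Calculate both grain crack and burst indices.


Crack index = 586 / 10.9 = 53.8 N/mm
Burst index = 777 / 14.2 = 54.7 N/mm


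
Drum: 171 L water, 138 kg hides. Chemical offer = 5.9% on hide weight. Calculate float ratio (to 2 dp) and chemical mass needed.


Float ratio = 171 / 138 = 1.24
Chemical = 138 x 5.9 / 100 = 8.142 kg


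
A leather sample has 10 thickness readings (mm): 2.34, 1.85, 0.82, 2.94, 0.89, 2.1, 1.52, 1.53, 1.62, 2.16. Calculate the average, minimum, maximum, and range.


Sum = 17.77
Average = 17.77 / 10 = 1.78 mm
Minimum = 0.82 mm
Maximum = 2.94 mm
Range = 2.94 - 0.82 = 2.12 mm


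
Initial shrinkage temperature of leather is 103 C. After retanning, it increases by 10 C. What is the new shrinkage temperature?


New Ts = 103 + 10 = 113 C


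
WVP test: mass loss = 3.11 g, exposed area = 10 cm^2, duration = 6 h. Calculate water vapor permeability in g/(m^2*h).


WVP = mass_loss / (area x time) x 10000
WVP = 3.11 / (10 x 6) x 10000
WVP = 3.11 / 60 x 10000 = 518.33 g/(m^2*h)


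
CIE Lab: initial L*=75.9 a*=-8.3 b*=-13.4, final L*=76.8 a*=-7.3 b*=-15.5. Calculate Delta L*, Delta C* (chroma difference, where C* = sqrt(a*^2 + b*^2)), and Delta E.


Delta L* = 0.9
Delta C* = 1.37
Delta E = 2.49


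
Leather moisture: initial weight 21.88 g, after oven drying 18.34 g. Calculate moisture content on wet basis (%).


Moisture = 21.88 - 18.34 = 3.54 g
MC = 3.54 / 21.88 x 100 = 16.2%


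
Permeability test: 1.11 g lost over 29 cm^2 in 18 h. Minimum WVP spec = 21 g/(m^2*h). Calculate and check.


WVP = 1.11 / (29 x 18) x 10000 = 21.26 g/(m^2*h)
Minimum: 21 g/(m^2*h)
Meets spec: Yes


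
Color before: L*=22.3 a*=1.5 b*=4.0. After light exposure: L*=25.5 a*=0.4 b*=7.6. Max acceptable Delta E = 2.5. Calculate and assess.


dL = 3.2, da = -1.1, db = 3.6
dE = sqrt((3.2)^2 + (-1.1)^2 + (3.6)^2) = 4.94
Max = 2.5
Passes: No


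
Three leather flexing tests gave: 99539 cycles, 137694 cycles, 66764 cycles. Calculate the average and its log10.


Average = (99539 + 137694 + 66764) / 3 = 101332 cycles
log10(101332) = 5.01


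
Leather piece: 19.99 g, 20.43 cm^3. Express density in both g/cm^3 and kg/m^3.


Density = 19.99 / 20.43 = 0.978 g/cm^3
Convert: 0.978 x 1000 = 978 kg/m^3


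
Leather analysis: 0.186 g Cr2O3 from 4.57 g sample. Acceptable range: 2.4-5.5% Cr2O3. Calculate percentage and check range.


Cr2O3% = 0.186 / 4.57 x 100 = 4.07%
Acceptable range: 2.4 to 5.5%
Within range: Yes


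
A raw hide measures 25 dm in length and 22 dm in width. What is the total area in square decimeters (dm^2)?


Area = length x width
Area = 25 x 22 = 550 dm^2


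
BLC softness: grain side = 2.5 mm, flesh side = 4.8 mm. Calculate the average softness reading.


Average = (2.5 + 4.8) / 2
Average = 3.65 mm


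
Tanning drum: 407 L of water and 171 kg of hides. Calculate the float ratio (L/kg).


2.4


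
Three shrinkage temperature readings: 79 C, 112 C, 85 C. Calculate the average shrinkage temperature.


Average = (79 + 112 + 85) / 3
Average = 276 / 3 = 92.0 C


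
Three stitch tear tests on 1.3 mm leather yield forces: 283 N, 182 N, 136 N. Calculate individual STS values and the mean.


STS1 = 217.7 N/mm
STS2 = 140.0 N/mm
STS3 = 104.6 N/mm
Mean = 154.1 N/mm


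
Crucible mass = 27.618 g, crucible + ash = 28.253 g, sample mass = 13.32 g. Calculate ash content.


Ash mass = 0.635 g
Ash content = 4.77%


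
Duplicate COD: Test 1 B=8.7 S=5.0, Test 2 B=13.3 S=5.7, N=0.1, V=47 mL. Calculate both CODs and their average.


COD1 = 63.0 mg/L
COD2 = 129.4 mg/L
Average = 96.2 mg/L


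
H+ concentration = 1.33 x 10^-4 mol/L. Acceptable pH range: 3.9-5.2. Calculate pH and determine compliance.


pH = 3.88
Compliant: No


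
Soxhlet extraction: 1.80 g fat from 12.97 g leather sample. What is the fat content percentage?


Fat content = 1.80 / 12.97 x 100
Fat = 13.9%


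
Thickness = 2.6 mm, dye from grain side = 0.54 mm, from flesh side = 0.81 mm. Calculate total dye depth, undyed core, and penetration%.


Total dyed = 1.35 mm
Undyed core = 1.25 mm
Penetration = 51.9%

Total dyed = 0.54 + 0.81 = 1.35 mm
Undyed core = 2.6 - 1.35 = 1.25 mm
Penetration = 1.35 / 2.6 x 100 = 51.9%


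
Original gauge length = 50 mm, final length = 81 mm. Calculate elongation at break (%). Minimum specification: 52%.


Elongation = 62.0%
Meets spec: Yes


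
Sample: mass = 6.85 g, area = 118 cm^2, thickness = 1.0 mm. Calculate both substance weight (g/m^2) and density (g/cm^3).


SW = 6.85 / 118 x 10000 = 580.5 g/m^2
Volume = 118 x 1.0 / 10 = 11.80 cm^3
Density = 6.85 / 11.80 = 0.581 g/cm^3


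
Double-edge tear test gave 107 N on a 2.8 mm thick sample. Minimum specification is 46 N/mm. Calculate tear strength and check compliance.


Tear strength = 107 / 2.8 = 38.2 N/mm
Required minimum = 46 N/mm
Compliant: No


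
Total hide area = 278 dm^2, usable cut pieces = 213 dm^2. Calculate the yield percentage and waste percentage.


Yield = 213 / 278 x 100 = 76.6%
Waste = 278 - 213 = 65 dm^2
Waste% = 100 - 76.6 = 23.4%


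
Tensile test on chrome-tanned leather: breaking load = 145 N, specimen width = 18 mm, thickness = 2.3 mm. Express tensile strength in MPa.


Cross-section = 18 x 2.3 = 41.4 mm^2
TS = 145 / 41.4 = 3.50 MPa
(1 N/mm^2 = 1 MPa)


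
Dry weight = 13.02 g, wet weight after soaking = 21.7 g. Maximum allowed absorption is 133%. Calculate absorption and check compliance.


Absorption = 66.7%
Compliant: Yes

WA = (21.7 - 13.02) / 13.02 x 100 = 66.7%
Maximum allowed: 133%
Compliant: Yes


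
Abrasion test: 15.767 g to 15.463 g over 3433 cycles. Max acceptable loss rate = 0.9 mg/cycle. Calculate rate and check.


Loss = 15.767 - 15.463 = 0.304 g
Rate = 0.304 g / 3433 cycles x 1000 = 0.089 mg/cycle
Max = 0.9 mg/cycle
Passes: Yes


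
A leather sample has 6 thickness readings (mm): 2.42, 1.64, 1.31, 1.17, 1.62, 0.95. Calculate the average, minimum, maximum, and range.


Sum = 9.11
Average = 9.11 / 6 = 1.52 mm
Minimum = 0.95 mm
Maximum = 2.42 mm
Range = 2.42 - 0.95 = 1.47 mm


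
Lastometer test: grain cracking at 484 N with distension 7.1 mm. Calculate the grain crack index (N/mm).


68.2 N/mm


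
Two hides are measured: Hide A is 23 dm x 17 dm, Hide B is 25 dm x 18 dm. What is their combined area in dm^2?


841 dm^2

Hide A area = 23 x 17 = 391 dm^2
Hide B area = 25 x 18 = 450 dm^2
Total = 391 + 450 = 841 dm^2


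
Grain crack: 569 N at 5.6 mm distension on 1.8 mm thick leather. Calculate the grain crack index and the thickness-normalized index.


Crack index = 569 / 5.6 = 101.6 N/mm
Normalized = 101.6 / 1.8 = 56.4 N/mm per mm


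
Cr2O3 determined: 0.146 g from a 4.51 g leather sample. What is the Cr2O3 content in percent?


3.24%

Cr2O3% = 0.146 / 4.51 x 100
Cr2O3% = 3.24%


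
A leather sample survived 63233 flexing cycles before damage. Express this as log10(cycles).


4.80

log10(63233) = 4.80


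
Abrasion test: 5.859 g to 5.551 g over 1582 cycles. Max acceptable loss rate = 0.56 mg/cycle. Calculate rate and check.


Rate = 0.195 mg/cycle
Passes: Yes

Loss = 5.859 - 5.551 = 0.308 g
Rate = 0.308 g / 1582 cycles x 1000 = 0.195 mg/cycle
Max = 0.56 mg/cycle
Passes: Yes


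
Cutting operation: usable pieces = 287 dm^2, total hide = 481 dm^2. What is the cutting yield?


Yield = usable / total x 100
Yield = 287 / 481 x 100 = 59.7%


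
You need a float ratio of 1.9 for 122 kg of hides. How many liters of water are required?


Water = hide weight x target ratio
Water = 122 x 1.9 = 231.8 L


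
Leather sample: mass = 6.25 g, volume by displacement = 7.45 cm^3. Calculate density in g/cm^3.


0.839 g/cm^3


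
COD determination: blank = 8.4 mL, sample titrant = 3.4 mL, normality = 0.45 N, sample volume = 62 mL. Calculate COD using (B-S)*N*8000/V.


COD = (8.4 - 3.4) x 0.45 x 8000 / 62
COD = 5.0 x 0.45 x 8000 / 62
COD = 290.3 mg/L


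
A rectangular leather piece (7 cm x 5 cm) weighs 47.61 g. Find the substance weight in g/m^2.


Area = 7 x 5 = 35 cm^2
SW = 47.61 / 35 x 10000 = 13602.9 g/m^2


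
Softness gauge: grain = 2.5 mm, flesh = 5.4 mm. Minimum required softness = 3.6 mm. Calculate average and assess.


Average = (2.5 + 5.4) / 2 = 3.95 mm
Minimum = 3.6 mm
Meets requirement: Yes


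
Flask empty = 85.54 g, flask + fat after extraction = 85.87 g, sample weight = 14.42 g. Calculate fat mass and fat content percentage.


Fat mass = 85.87 - 85.54 = 0.33 g
Fat% = 0.33 / 14.42 x 100 = 2.3%


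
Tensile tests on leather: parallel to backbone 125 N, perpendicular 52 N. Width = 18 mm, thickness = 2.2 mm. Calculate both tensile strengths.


Parallel = 3.16 N/mm^2
Perpendicular = 1.31 N/mm^2

Area = 18 x 2.2 = 39.6 mm^2
TS (parallel) = 125 / 39.6 = 3.16 N/mm^2
TS (perpendicular) = 52 / 39.6 = 1.31 N/mm^2


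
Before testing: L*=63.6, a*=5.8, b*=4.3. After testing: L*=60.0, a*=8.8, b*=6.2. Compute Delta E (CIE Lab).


dL = 60.0 - 63.6 = -3.6
da = 8.8 - 5.8 = 3.0
db = 6.2 - 4.3 = 1.9
dE = sqrt((-3.6)^2 + (3.0)^2 + (1.9)^2) = 5.06


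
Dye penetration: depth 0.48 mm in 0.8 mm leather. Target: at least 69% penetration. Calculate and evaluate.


Penetration = 60.0%
Meets target: No


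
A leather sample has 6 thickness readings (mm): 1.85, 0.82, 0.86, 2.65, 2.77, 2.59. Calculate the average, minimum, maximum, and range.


Average = 1.92 mm
Min = 0.82 mm
Max = 2.77 mm
Range = 1.95 mm


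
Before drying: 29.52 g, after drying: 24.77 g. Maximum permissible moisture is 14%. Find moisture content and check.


Moisture content = 16.1%
Acceptable: No

MC = (29.52 - 24.77) / 29.52 x 100 = 16.1%
Maximum: 14%
Acceptable: No


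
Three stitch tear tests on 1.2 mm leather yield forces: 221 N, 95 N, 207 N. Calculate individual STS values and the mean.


STS1 = 184.2 N/mm
STS2 = 79.2 N/mm
STS3 = 172.5 N/mm
Mean = 145.3 N/mm

STS1 = 221 / 1.2 = 184.2 N/mm
STS2 = 95 / 1.2 = 79.2 N/mm
STS3 = 207 / 1.2 = 172.5 N/mm
Mean = (184.2 + 79.2 + 172.5) / 3 = 145.3 N/mm


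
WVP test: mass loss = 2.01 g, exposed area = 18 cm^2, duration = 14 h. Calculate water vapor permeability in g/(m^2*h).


79.76 g/(m^2*h)


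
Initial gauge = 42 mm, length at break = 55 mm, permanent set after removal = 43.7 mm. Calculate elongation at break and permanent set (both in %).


Elongation at break = (55 - 42) / 42 x 100 = 31.0%
Permanent set = (43.7 - 42) / 42 x 100 = 4.0%


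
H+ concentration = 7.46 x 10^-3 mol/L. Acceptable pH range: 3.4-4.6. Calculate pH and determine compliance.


pH = -log10(7.46 x 10^-3) = 2.13
Range: 3.4 to 4.6
Compliant: No


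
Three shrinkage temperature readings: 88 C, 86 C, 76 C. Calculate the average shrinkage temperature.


83.3 C

Average = (88 + 86 + 76) / 3
Average = 250 / 3 = 83.3 C


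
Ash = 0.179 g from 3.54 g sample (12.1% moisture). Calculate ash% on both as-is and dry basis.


As-is ash% = 0.179 / 3.54 x 100 = 5.06%
Dry mass = 3.54 x (100 - 12.1) / 100 = 3.11166 g
Dry-basis ash% = 0.179 / 3.11166 x 100 = 5.75%


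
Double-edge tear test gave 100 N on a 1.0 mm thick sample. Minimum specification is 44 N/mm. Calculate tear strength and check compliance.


Tear strength = 100 / 1.0 = 100.0 N/mm
Required minimum = 44 N/mm
Compliant: Yes


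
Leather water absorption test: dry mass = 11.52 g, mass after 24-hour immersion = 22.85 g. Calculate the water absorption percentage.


98.4%


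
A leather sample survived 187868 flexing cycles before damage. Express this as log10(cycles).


log10(187868) = 5.27


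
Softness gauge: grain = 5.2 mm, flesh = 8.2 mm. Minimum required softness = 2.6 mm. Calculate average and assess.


Average softness = 6.70 mm
Meets requirement: Yes


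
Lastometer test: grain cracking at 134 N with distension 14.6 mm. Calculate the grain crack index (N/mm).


Grain crack index = force / distension
Index = 134 / 14.6 = 9.2 N/mm


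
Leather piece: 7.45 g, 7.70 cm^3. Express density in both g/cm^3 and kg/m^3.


Density = 7.45 / 7.70 = 0.968 g/cm^3
Convert: 0.968 x 1000 = 968 kg/m^3


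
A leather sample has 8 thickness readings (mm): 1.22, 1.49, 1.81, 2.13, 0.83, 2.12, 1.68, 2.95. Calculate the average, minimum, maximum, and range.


Average = 1.78 mm
Min = 0.83 mm
Max = 2.95 mm
Range = 2.12 mm


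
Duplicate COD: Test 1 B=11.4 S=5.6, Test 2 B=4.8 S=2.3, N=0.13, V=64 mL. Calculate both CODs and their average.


COD1 = 94.3 mg/L
COD2 = 40.6 mg/L
Average = 67.5 mg/L

COD1 = (11.4 - 5.6) x 0.13 x 8000 / 64 = 94.3 mg/L
COD2 = (4.8 - 2.3) x 0.13 x 8000 / 64 = 40.6 mg/L
Average = (94.3 + 40.6) / 2 = 67.5 mg/L


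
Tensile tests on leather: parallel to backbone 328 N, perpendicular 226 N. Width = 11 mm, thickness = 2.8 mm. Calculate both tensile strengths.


Area = 11 x 2.8 = 30.8 mm^2
TS (parallel) = 328 / 30.8 = 10.65 N/mm^2
TS (perpendicular) = 226 / 30.8 = 7.34 N/mm^2


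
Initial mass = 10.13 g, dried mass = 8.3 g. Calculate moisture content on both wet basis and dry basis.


Moisture lost = 10.13 - 8.3 = 1.83 g
Wet basis MC = 1.83 / 10.13 x 100 = 18.1%
Dry basis MC = 1.83 / 8.3 x 100 = 22.0%


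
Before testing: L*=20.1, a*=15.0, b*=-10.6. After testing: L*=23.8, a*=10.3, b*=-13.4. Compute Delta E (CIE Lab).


Delta E = 6.60

dL = 23.8 - 20.1 = 3.7
da = 10.3 - 15.0 = -4.7
db = -13.4 - (-10.6) = -2.8
dE = sqrt((3.7)^2 + (-4.7)^2 + (-2.8)^2) = 6.60


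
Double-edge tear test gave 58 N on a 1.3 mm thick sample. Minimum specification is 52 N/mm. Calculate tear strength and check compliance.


Tear strength = 44.6 N/mm
Compliant: No


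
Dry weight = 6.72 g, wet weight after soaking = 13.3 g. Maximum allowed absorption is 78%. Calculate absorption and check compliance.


WA = (13.3 - 6.72) / 6.72 x 100 = 97.9%
Maximum allowed: 78%
Compliant: No


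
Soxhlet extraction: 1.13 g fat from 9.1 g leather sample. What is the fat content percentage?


12.4%

Fat content = 1.13 / 9.1 x 100
Fat = 12.4%


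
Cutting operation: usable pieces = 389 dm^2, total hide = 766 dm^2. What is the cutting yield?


Yield = usable / total x 100
Yield = 389 / 766 x 100 = 50.8%


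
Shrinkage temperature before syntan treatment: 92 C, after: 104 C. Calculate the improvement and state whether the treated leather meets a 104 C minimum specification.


Improvement = 12 C
Meets 104 C spec: Yes

Improvement = 104 - 92 = 12 C
Spec check: 104 C >= 104 C? Yes


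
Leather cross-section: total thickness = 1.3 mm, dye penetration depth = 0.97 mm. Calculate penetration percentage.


Penetration% = 0.97 / 1.3 x 100
Penetration = 74.6%


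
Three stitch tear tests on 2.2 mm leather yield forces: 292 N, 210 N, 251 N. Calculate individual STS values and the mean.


STS1 = 292 / 2.2 = 132.7 N/mm
STS2 = 210 / 2.2 = 95.5 N/mm
STS3 = 251 / 2.2 = 114.1 N/mm
Mean = (132.7 + 95.5 + 114.1) / 3 = 114.1 N/mm


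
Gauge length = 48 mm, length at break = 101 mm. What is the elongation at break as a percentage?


Extension = 101 - 48 = 53 mm
Elongation = 53 / 48 x 100 = 110.4%


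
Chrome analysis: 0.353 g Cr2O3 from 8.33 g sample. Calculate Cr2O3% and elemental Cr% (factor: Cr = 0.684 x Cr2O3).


Cr2O3 = 4.24%
Cr = 2.90%


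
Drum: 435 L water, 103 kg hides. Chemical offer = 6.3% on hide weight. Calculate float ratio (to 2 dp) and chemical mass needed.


Float ratio = 4.22
Chemical needed = 6.489 kg


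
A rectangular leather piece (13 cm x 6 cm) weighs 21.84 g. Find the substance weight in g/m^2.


Area = 13 x 6 = 78 cm^2
SW = 21.84 / 78 x 10000 = 2800.0 g/m^2


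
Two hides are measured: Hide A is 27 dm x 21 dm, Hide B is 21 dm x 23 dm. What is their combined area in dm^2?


Hide A area = 27 x 21 = 567 dm^2
Hide B area = 21 x 23 = 483 dm^2
Total = 567 + 483 = 1050 dm^2


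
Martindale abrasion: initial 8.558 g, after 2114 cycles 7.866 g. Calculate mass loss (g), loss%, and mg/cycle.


Mass loss = 0.692 g
Loss = 8.09%
Rate = 0.327 mg/cycle

Loss = 8.558 - 7.866 = 0.692 g
Loss% = 0.692 / 8.558 x 100 = 8.09%
Rate = 0.692 / 2114 x 1000 = 0.327 mg/cycle


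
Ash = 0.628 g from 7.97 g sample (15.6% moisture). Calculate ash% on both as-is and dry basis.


As-is ash = 7.88%
Dry-basis ash = 9.34%

As-is ash% = 0.628 / 7.97 x 100 = 7.88%
Dry mass = 7.97 x (100 - 15.6) / 100 = 6.72668 g
Dry-basis ash% = 0.628 / 6.72668 x 100 = 9.34%


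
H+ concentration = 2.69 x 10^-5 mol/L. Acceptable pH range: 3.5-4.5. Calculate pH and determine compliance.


pH = -log10(2.69 x 10^-5) = 4.57
Range: 3.5 to 4.5
Compliant: No


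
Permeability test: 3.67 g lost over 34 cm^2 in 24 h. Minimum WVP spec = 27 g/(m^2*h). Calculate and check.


WVP = 3.67 / (34 x 24) x 10000 = 44.98 g/(m^2*h)
Minimum: 27 g/(m^2*h)
Meets spec: Yes


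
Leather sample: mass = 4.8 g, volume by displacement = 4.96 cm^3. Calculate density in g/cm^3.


0.968 g/cm^3

Density = mass / volume
Density = 4.8 / 4.96 = 0.968 g/cm^3


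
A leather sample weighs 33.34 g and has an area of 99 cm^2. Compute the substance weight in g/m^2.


3367.7 g/m^2

Substance weight = mass / area x 10000
SW = 33.34 / 99 x 10000
SW = 3367.7 g/m^2


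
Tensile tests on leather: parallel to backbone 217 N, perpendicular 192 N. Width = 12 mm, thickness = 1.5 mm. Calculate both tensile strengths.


Parallel = 12.06 N/mm^2
Perpendicular = 10.67 N/mm^2

Area = 12 x 1.5 = 18.0 mm^2
TS (parallel) = 217 / 18.0 = 12.06 N/mm^2
TS (perpendicular) = 192 / 18.0 = 10.67 N/mm^2


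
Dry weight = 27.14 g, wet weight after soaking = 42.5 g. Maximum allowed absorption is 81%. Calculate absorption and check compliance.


Absorption = 56.6%
Compliant: Yes


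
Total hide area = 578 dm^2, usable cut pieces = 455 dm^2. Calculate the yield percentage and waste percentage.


Yield = 455 / 578 x 100 = 78.7%
Waste = 578 - 455 = 123 dm^2
Waste% = 100 - 78.7 = 21.3%


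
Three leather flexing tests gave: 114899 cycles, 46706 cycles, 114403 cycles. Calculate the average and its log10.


Average = (114899 + 46706 + 114403) / 3 = 92003 cycles
log10(92003) = 4.96


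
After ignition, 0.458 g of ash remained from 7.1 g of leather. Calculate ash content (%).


6.45%


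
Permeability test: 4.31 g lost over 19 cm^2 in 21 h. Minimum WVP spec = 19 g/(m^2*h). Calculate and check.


WVP = 108.02 g/(m^2*h)
Meets specification: Yes

WVP = 4.31 / (19 x 21) x 10000 = 108.02 g/(m^2*h)
Minimum: 19 g/(m^2*h)
Meets spec: Yes


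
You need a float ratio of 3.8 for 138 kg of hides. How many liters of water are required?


Water = hide weight x target ratio
Water = 138 x 3.8 = 524.4 L


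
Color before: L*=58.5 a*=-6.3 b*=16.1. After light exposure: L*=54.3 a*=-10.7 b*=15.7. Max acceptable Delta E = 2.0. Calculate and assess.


Delta E = 6.10
Passes: No

dL = -4.2, da = -4.4, db = -0.4
dE = sqrt((-4.2)^2 + (-4.4)^2 + (-0.4)^2) = 6.10
Max = 2.0
Passes: No


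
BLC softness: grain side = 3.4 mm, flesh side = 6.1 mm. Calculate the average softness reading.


Average = (3.4 + 6.1) / 2
Average = 4.75 mm


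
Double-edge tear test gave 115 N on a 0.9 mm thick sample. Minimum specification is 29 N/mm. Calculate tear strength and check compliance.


Tear strength = 127.8 N/mm
Compliant: Yes

Tear strength = 115 / 0.9 = 127.8 N/mm
Required minimum = 29 N/mm
Compliant: Yes


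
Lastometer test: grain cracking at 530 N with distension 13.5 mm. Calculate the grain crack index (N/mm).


39.3 N/mm

Grain crack index = force / distension
Index = 530 / 13.5 = 39.3 N/mm


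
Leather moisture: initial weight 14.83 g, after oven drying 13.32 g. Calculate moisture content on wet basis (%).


10.2%

Moisture = 14.83 - 13.32 = 1.51 g
MC = 1.51 / 14.83 x 100 = 10.2%


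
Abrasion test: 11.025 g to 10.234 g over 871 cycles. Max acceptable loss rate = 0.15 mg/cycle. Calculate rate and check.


Loss = 11.025 - 10.234 = 0.791 g
Rate = 0.791 g / 871 cycles x 1000 = 0.908 mg/cycle
Max = 0.15 mg/cycle
Passes: No


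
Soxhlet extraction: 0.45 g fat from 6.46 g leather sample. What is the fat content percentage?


7.0%

Fat content = 0.45 / 6.46 x 100
Fat = 7.0%


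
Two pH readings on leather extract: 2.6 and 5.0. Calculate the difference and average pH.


Difference = 2.4
Average pH = 3.80


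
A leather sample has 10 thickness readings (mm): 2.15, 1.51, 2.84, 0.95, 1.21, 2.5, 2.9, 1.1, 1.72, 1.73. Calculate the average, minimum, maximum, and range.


Average = 1.86 mm
Min = 0.95 mm
Max = 2.9 mm
Range = 1.95 mm

Sum = 18.61
Average = 18.61 / 10 = 1.86 mm
Minimum = 0.95 mm
Maximum = 2.9 mm
Range = 2.9 - 0.95 = 1.95 mm


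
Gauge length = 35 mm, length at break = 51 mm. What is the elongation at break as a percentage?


45.7%


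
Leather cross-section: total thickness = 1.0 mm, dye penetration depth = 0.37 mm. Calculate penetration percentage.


37.0%

Penetration% = 0.37 / 1.0 x 100
Penetration = 37.0%


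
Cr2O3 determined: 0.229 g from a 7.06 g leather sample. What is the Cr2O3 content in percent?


Cr2O3% = 0.229 / 7.06 x 100
Cr2O3% = 3.24%


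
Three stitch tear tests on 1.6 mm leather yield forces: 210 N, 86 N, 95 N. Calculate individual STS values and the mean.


STS1 = 210 / 1.6 = 131.3 N/mm
STS2 = 86 / 1.6 = 53.8 N/mm
STS3 = 95 / 1.6 = 59.4 N/mm
Mean = (131.3 + 53.8 + 59.4) / 3 = 81.5 N/mm


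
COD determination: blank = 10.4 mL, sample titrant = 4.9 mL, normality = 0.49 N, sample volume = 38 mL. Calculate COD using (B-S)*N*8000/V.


567.4 mg/L

COD = (10.4 - 4.9) x 0.49 x 8000 / 38
COD = 5.5 x 0.49 x 8000 / 38
COD = 567.4 mg/L


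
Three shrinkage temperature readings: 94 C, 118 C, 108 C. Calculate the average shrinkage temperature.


Average = (94 + 118 + 108) / 3
Average = 320 / 3 = 106.7 C


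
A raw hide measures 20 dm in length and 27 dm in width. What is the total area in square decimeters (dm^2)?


Area = length x width
Area = 20 x 27 = 540 dm^2


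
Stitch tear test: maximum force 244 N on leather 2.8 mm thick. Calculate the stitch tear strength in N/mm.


Stitch tear strength = force / thickness
STS = 244 / 2.8 = 87.1 N/mm


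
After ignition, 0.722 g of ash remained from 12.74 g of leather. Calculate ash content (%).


5.67%

Ash% = 0.722 / 12.74 x 100
Ash% = 5.67%


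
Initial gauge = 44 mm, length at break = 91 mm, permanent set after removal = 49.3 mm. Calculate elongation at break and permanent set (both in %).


Elongation at break = (91 - 44) / 44 x 100 = 106.8%
Permanent set = (49.3 - 44) / 44 x 100 = 12.0%


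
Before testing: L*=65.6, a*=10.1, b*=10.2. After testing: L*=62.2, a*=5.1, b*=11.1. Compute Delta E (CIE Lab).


Delta E = 6.11


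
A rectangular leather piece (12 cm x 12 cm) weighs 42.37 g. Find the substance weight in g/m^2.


2942.4 g/m^2

Area = 12 x 12 = 144 cm^2
SW = 42.37 / 144 x 10000 = 2942.4 g/m^2


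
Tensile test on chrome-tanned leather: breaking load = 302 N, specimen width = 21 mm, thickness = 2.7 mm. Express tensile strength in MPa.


5.33 MPa

Cross-section = 21 x 2.7 = 56.7 mm^2
TS = 302 / 56.7 = 5.33 MPa
(1 N/mm^2 = 1 MPa)


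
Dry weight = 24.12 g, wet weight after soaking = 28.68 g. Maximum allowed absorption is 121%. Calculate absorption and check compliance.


Absorption = 18.9%
Compliant: Yes


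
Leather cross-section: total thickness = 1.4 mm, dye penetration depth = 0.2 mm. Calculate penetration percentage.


Penetration% = 0.2 / 1.4 x 100
Penetration = 14.3%


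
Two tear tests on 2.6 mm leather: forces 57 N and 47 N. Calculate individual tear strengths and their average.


Tear 1 = 57 / 2.6 = 21.9 N/mm
Tear 2 = 47 / 2.6 = 18.1 N/mm
Average = (21.9 + 18.1) / 2 = 20.0 N/mm


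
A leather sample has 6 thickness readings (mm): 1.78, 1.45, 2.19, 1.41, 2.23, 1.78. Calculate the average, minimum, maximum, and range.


Average = 1.81 mm
Min = 1.41 mm
Max = 2.23 mm
Range = 0.82 mm


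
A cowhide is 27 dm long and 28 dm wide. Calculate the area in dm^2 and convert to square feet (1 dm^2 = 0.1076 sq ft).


Area = 27 x 28 = 756 dm^2
Conversion: 756 x 0.1076 = 81.35 sq ft


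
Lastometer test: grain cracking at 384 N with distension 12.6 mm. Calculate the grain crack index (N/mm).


Grain crack index = force / distension
Index = 384 / 12.6 = 30.5 N/mm


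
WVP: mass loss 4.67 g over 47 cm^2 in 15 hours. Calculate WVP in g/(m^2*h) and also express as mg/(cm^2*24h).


WVP = 4.67 / (47 x 15) x 10000 = 66.24 g/(m^2*h)
Mass loss in mg = 4.67 x 1000 = 4670 mg
Per cm^2 per 24h in mg: 4670 x 24 / (47 x 15) = 112080 / 705 = 158.98 mg/(cm^2*24h)


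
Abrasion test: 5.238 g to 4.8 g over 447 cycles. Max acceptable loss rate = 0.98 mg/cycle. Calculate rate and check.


Loss = 5.238 - 4.8 = 0.438 g
Rate = 0.438 g / 447 cycles x 1000 = 0.980 mg/cycle
Max = 0.98 mg/cycle
Passes: Yes


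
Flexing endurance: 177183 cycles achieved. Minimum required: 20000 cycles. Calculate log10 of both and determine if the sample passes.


log10(177183) = 5.25
log10(20000) = 4.30
Passes: Yes


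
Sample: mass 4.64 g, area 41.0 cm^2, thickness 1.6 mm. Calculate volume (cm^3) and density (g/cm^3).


Volume = 6.560 cm^3
Density = 0.707 g/cm^3


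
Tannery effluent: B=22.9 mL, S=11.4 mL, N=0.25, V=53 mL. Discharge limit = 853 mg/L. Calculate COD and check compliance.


COD = 434.0 mg/L
Compliant: Yes

COD = (22.9 - 11.4) x 0.25 x 8000 / 53 = 434.0 mg/L
Limit: 853 mg/L
Compliant: Yes


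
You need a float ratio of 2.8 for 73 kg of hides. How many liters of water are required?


204.4 L

Water = hide weight x target ratio
Water = 73 x 2.8 = 204.4 L


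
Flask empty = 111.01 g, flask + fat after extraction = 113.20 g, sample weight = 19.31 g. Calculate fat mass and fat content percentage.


Fat mass = 113.20 - 111.01 = 2.19 g
Fat% = 2.19 / 19.31 x 100 = 11.3%


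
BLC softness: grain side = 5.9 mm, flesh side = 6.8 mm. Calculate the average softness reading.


6.35 mm

Average = (5.9 + 6.8) / 2
Average = 6.35 mm


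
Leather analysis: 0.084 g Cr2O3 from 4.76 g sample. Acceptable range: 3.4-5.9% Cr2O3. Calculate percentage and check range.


Cr2O3% = 0.084 / 4.76 x 100 = 1.76%
Acceptable range: 3.4 to 5.9%
Within range: No


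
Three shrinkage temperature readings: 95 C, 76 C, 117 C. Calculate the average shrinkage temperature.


Average = (95 + 76 + 117) / 3
Average = 288 / 3 = 96.0 C


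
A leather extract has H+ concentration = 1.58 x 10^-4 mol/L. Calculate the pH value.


pH = 3.80


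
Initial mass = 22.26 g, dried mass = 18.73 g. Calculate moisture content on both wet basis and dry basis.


Moisture lost = 22.26 - 18.73 = 3.53 g
Wet basis MC = 3.53 / 22.26 x 100 = 15.9%
Dry basis MC = 3.53 / 18.73 x 100 = 18.8%


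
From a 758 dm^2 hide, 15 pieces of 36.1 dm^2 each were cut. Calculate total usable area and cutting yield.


Total usable = 15 x 36.1 = 541.5 dm^2
Yield = 541.5 / 758 x 100 = 71.4%


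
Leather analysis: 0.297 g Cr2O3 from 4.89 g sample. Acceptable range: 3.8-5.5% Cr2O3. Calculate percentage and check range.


Cr2O3% = 0.297 / 4.89 x 100 = 6.07%
Acceptable range: 3.8 to 5.5%
Within range: No


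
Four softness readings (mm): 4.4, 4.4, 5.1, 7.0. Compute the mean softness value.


Sum = 4.4 + 4.4 + 5.1 + 7.0
Mean = 20.9 / 4 = 5.23 mm


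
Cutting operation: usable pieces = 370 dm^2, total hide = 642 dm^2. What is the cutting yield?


Yield = usable / total x 100
Yield = 370 / 642 x 100 = 57.6%


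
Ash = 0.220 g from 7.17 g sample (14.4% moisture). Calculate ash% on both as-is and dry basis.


As-is ash% = 0.220 / 7.17 x 100 = 3.07%
Dry mass = 7.17 x (100 - 14.4) / 100 = 6.13752 g
Dry-basis ash% = 0.220 / 6.13752 x 100 = 3.58%


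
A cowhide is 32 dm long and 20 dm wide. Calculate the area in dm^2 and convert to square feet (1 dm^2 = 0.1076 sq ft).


Area = 32 x 20 = 640 dm^2
Conversion: 640 x 0.1076 = 68.86 sq ft


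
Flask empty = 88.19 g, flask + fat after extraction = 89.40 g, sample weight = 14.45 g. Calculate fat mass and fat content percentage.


Fat mass = 89.40 - 88.19 = 1.21 g
Fat% = 1.21 / 14.45 x 100 = 8.4%


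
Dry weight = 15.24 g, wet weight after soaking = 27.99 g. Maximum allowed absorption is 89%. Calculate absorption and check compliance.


WA = (27.99 - 15.24) / 15.24 x 100 = 83.7%
Maximum allowed: 89%
Compliant: Yes


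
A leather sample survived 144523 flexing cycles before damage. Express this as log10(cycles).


5.16

log10(144523) = 5.16


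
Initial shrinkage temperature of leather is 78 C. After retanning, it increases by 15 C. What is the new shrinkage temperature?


93 C

New Ts = 78 + 15 = 93 C


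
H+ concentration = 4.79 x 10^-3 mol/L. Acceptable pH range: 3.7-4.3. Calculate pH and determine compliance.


pH = -log10(4.79 x 10^-3) = 2.32
Range: 3.7 to 4.3
Compliant: No


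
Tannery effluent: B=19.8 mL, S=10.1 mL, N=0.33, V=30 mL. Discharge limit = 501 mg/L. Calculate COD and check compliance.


COD = (19.8 - 10.1) x 0.33 x 8000 / 30 = 853.6 mg/L
Limit: 501 mg/L
Compliant: No


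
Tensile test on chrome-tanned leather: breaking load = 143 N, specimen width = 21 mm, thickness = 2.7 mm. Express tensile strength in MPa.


Cross-section = 21 x 2.7 = 56.7 mm^2
TS = 143 / 56.7 = 2.52 MPa
(1 N/mm^2 = 1 MPa)


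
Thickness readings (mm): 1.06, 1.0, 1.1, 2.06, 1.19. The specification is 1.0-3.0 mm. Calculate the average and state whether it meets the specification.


Average = 1.28 mm
Within specification: Yes


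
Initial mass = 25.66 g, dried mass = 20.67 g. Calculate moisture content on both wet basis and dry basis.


Moisture lost = 25.66 - 20.67 = 4.99 g
Wet basis MC = 4.99 / 25.66 x 100 = 19.4%
Dry basis MC = 4.99 / 20.67 x 100 = 24.1%


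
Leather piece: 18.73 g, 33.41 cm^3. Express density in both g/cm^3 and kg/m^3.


0.561 g/cm^3
561 kg/m^3


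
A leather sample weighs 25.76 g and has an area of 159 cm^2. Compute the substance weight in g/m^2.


Substance weight = mass / area x 10000
SW = 25.76 / 159 x 10000
SW = 1620.1 g/m^2


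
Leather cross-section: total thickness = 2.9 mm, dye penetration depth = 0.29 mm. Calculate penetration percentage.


10.0%

Penetration% = 0.29 / 2.9 x 100
Penetration = 10.0%


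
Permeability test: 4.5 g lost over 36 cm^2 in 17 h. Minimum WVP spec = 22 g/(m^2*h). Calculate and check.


WVP = 4.5 / (36 x 17) x 10000 = 73.53 g/(m^2*h)
Minimum: 22 g/(m^2*h)
Meets spec: Yes


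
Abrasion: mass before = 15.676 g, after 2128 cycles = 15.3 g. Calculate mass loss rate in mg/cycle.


Mass loss = 15.676 - 15.3 = 0.376 g
Rate = 0.376 / 2128 x 1000 = 0.177 mg/cycle


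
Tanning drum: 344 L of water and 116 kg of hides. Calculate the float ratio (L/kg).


3.0

Float ratio = water / hide weight
Ratio = 344 / 116 = 3.0


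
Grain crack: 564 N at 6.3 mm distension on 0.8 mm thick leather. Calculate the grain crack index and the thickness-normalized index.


Crack index = 89.5 N/mm
Normalized index = 111.9 N/mm per mm

Crack index = 564 / 6.3 = 89.5 N/mm
Normalized = 89.5 / 0.8 = 111.9 N/mm per mm


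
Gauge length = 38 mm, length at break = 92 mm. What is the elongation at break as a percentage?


142.1%

Extension = 92 - 38 = 54 mm
Elongation = 54 / 38 x 100 = 142.1%


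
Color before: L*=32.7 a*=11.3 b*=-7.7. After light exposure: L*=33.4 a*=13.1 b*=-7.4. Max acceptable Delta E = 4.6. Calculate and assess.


Delta E = 1.95
Passes: Yes


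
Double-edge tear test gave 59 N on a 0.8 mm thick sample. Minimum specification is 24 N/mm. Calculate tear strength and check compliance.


Tear strength = 59 / 0.8 = 73.8 N/mm
Required minimum = 24 N/mm
Compliant: Yes


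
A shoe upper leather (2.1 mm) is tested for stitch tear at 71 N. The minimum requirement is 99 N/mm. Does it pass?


STS = 71 / 2.1 = 33.8 N/mm
Minimum required: 99 N/mm
Passes: No


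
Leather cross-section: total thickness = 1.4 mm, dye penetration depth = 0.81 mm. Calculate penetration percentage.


Penetration% = 0.81 / 1.4 x 100
Penetration = 57.9%


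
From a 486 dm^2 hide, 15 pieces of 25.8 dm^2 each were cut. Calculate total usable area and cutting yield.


Usable area = 387.0 dm^2
Yield = 79.6%

Total usable = 15 x 25.8 = 387.0 dm^2
Yield = 387.0 / 486 x 100 = 79.6%


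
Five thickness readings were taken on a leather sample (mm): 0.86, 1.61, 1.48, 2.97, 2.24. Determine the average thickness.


Sum = 0.86 + 1.61 + 1.48 + 2.97 + 2.24 = 9.16
Average = 9.16 / 5 = 1.83 mm


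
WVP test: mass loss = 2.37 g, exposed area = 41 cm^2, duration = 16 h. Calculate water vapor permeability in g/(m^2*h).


WVP = mass_loss / (area x time) x 10000
WVP = 2.37 / (41 x 16) x 10000
WVP = 2.37 / 656 x 10000 = 36.13 g/(m^2*h)


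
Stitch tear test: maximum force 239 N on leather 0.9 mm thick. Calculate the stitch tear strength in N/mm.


265.6 N/mm


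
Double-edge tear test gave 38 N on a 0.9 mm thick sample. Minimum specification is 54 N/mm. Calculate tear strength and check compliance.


Tear strength = 38 / 0.9 = 42.2 N/mm
Required minimum = 54 N/mm
Compliant: No


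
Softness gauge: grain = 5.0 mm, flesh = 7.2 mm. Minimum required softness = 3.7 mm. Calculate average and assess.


Average softness = 6.10 mm
Meets requirement: Yes


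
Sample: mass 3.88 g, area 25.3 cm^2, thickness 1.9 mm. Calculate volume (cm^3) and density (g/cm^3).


Volume = 4.807 cm^3
Density = 0.807 g/cm^3


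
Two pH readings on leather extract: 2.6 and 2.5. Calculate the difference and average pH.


Difference = |2.6 - 2.5| = 0.1
Average = (2.6 + 2.5) / 2 = 2.55


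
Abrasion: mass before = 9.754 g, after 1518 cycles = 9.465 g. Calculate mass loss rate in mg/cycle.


Mass loss = 9.754 - 9.465 = 0.289 g
Rate = 0.289 / 1518 x 1000 = 0.190 mg/cycle


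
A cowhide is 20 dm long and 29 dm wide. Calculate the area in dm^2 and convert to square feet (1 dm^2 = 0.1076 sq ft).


Area = 20 x 29 = 580 dm^2
Conversion: 580 x 0.1076 = 62.41 sq ft


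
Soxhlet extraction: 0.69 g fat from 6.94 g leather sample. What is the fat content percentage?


9.9%

Fat content = 0.69 / 6.94 x 100
Fat = 9.9%


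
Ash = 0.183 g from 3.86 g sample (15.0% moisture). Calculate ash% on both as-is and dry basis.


As-is ash = 4.74%
Dry-basis ash = 5.58%


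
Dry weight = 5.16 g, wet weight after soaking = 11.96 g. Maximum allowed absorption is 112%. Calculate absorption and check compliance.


WA = (11.96 - 5.16) / 5.16 x 100 = 131.8%
Maximum allowed: 112%
Compliant: No


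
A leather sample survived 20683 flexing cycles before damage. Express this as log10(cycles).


log10(20683) = 4.32


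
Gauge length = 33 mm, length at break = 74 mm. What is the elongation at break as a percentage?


Extension = 74 - 33 = 41 mm
Elongation = 41 / 33 x 100 = 124.2%


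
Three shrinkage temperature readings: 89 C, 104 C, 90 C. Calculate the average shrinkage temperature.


Average = (89 + 104 + 90) / 3
Average = 283 / 3 = 94.3 C


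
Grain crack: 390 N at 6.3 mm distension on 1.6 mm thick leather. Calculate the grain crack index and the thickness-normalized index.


Crack index = 390 / 6.3 = 61.9 N/mm
Normalized = 61.9 / 1.6 = 38.7 N/mm per mm


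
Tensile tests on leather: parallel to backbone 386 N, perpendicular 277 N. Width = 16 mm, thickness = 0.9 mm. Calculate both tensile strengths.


Parallel = 26.81 N/mm^2
Perpendicular = 19.24 N/mm^2

Area = 16 x 0.9 = 14.4 mm^2
TS (parallel) = 386 / 14.4 = 26.81 N/mm^2
TS (perpendicular) = 277 / 14.4 = 19.24 N/mm^2
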